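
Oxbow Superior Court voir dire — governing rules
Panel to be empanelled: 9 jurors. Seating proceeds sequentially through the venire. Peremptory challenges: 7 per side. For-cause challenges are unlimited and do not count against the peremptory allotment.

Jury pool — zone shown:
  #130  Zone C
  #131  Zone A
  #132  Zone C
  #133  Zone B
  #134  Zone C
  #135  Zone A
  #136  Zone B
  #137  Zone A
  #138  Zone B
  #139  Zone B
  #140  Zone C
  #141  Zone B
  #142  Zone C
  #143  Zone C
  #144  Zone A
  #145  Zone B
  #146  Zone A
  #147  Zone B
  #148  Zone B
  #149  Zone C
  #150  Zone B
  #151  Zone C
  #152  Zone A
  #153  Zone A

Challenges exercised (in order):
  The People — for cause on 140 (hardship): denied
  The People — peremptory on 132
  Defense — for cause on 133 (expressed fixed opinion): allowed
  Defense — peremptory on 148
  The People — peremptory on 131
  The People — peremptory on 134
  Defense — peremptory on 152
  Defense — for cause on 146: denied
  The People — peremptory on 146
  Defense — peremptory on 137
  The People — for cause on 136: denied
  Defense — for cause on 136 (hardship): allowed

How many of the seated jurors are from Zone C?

Removed: #131, #132, #133, #134, #136, #137, #146, #148, #152.
Seated jurors 1–9: #130, #135, #138, #139, #140, #141, #142, #143, #144.
Of those, in Zone C: #130, #140, #142, #143 → 4.

4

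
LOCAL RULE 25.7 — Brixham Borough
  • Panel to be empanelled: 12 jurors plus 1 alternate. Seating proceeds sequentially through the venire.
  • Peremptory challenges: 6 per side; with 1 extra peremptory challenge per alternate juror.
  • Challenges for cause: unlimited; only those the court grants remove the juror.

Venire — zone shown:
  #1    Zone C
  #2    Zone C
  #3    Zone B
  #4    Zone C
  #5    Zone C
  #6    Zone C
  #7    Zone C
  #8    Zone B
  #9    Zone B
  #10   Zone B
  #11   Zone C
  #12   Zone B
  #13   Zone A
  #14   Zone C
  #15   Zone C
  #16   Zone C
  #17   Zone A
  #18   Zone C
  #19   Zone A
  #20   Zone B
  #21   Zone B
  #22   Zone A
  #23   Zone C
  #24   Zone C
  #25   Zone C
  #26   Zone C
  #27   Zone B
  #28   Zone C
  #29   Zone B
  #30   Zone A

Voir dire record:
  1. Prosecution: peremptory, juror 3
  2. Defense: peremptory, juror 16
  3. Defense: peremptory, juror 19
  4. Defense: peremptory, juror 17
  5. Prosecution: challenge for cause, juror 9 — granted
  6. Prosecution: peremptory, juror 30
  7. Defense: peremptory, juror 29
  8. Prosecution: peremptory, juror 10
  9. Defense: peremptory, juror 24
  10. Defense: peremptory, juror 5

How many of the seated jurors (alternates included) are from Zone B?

3

Removed: #3, #5, #9, #10, #16, #17, #19, #24, #29, #30.
Seated (13 incl. alternates): #1, #2, #4, #6, #7, #8, #11, #12, #13, #14, #15, #18, #20.
Of those, in Zone B: #8, #12, #20 → 3.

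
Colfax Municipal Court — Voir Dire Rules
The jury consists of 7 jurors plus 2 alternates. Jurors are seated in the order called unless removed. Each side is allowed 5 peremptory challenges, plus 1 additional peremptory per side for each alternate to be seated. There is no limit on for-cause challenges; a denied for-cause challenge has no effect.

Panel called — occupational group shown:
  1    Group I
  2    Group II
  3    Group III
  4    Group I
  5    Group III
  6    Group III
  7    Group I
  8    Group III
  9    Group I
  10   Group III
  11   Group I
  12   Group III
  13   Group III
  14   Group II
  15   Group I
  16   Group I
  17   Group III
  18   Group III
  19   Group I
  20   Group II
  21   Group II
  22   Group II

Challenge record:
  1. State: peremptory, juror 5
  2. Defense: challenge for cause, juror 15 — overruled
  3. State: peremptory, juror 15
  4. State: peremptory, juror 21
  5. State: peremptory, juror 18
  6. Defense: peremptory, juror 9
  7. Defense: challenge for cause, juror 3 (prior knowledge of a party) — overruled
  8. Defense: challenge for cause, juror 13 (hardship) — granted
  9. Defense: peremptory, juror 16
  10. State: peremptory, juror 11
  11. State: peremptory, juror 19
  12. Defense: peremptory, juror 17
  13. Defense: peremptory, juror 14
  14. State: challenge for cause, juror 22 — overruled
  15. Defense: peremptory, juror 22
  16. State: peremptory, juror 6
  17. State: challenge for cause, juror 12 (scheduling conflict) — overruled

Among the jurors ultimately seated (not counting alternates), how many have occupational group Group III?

3

Removed: #5, #6, #9, #11, #13, #14, #15, #16, #17, #18, #19, #21, #22.
Seated jurors 1–7: #1, #2, #3, #4, #7, #8, #10 (alternates #12, #20 not counted).
Of those, in Group III: #3, #8, #10 → 3.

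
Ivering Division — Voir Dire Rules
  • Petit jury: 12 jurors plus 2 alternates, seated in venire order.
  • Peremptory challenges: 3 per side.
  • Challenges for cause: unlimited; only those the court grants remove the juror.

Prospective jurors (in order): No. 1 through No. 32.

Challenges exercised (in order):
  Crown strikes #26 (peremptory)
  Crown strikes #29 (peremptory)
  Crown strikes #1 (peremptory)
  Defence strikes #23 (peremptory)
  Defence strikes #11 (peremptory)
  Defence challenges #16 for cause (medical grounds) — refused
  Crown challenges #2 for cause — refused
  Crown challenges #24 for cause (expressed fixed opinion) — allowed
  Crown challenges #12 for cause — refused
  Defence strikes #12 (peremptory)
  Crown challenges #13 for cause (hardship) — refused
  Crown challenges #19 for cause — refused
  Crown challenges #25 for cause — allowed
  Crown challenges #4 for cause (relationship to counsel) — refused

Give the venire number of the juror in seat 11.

14

Removed: #1, #11, #12, #23, #24, #25, #26, #29. (#2, #4, #13, #16, #19 stay — for-cause denied.)
Seating in order: seats 1–12 → #2, #3, #4, #5, #6, #7, #8, #9, #10, #13, #14, #15; alternates → #16, #17.
So seat 11 is #14.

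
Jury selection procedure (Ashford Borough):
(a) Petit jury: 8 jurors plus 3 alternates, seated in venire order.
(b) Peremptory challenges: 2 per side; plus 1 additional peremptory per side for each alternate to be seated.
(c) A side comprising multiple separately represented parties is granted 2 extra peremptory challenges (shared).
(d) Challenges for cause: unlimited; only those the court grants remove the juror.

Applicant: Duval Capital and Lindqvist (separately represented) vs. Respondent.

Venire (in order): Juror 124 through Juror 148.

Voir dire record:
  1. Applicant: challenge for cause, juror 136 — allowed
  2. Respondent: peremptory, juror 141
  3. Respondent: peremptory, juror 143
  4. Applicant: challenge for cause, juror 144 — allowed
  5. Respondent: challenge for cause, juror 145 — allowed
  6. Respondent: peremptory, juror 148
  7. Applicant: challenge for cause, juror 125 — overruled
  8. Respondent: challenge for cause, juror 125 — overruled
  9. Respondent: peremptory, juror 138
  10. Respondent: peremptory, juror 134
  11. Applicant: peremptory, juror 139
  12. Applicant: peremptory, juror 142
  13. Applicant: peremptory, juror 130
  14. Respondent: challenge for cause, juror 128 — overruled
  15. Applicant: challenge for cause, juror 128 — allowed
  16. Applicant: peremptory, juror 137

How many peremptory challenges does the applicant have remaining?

Applicant allotment: 2 base + 1 × 3 alternates + 2 multi-party = 7.
Applicant peremptories used: #139, #142, #130, #137 — 4 (for-cause on #136, #144, #125, #128 don't count).
Remaining: 7 − 4 = 3.

3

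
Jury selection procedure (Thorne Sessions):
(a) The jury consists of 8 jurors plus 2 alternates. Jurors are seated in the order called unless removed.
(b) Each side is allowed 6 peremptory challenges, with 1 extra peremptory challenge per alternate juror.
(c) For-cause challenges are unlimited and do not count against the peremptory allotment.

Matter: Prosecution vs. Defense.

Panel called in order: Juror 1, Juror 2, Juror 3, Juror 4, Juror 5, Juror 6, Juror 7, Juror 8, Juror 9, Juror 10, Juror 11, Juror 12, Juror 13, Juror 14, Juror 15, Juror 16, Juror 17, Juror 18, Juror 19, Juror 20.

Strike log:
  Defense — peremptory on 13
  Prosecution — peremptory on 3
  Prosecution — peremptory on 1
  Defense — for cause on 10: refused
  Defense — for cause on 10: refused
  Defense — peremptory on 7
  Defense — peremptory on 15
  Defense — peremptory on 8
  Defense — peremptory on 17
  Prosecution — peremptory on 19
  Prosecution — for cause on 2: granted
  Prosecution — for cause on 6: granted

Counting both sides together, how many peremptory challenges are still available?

Prosecution allotment: 6 base + 1 × 2 alternates = 8. Defense allotment: 6 base + 1 × 2 alternates = 8.
Prosecution peremptories used: #3, #1, #19 — 3 (for-cause on #2, #6 don't count).
Defense peremptories used: #13, #7, #15, #8, #17 — 5 (for-cause on #10, #10 don't count).
Remaining: (8 − 3) + (8 − 5) = 8.

8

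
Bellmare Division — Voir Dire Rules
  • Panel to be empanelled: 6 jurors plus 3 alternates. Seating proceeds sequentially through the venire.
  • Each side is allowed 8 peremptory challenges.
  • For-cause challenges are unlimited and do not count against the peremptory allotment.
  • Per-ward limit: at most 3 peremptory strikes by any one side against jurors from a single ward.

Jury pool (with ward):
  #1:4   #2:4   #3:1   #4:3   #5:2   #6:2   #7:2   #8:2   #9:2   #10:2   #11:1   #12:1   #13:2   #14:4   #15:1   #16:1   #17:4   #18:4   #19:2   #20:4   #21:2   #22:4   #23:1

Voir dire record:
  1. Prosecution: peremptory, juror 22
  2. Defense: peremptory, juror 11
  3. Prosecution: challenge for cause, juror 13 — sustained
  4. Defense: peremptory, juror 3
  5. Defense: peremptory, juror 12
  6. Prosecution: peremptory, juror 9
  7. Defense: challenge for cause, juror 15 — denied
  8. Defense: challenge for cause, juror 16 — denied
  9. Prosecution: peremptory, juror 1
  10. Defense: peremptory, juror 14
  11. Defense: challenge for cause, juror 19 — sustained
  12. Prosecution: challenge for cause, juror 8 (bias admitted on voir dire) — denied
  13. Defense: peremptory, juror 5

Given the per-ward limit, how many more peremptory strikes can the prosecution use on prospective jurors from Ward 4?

Prosecution peremptories so far: #22, #9, #1 — 3 of 8 used, 5 left overall.
Against Ward 4: #22, #1 — 2 used; per-ward cap 3 leaves 1.
Binding limit: min(5, 1) = 1.

1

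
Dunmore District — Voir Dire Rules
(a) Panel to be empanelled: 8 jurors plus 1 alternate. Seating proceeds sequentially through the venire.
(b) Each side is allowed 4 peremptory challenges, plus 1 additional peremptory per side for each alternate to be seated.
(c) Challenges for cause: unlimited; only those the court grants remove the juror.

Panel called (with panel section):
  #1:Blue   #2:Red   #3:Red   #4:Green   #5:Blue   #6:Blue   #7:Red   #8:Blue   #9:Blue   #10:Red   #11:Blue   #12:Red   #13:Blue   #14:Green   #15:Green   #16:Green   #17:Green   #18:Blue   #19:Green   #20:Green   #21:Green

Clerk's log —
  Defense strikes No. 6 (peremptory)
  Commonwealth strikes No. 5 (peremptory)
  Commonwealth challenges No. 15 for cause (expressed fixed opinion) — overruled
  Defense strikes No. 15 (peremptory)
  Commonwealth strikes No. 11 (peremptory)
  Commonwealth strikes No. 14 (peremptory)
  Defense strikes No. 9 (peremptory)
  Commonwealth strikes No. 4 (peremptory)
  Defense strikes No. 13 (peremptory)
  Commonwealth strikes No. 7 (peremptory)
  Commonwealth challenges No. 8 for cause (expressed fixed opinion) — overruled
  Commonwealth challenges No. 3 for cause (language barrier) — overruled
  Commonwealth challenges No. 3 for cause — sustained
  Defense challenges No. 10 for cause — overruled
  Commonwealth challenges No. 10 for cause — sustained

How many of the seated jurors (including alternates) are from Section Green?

Removed: #3, #4, #5, #6, #7, #9, #10, #11, #13, #14, #15.
Seated (9 incl. alternates): #1, #2, #8, #12, #16, #17, #18, #19, #20.
Of those, in Section Green: #16, #17, #19, #20 → 4.

4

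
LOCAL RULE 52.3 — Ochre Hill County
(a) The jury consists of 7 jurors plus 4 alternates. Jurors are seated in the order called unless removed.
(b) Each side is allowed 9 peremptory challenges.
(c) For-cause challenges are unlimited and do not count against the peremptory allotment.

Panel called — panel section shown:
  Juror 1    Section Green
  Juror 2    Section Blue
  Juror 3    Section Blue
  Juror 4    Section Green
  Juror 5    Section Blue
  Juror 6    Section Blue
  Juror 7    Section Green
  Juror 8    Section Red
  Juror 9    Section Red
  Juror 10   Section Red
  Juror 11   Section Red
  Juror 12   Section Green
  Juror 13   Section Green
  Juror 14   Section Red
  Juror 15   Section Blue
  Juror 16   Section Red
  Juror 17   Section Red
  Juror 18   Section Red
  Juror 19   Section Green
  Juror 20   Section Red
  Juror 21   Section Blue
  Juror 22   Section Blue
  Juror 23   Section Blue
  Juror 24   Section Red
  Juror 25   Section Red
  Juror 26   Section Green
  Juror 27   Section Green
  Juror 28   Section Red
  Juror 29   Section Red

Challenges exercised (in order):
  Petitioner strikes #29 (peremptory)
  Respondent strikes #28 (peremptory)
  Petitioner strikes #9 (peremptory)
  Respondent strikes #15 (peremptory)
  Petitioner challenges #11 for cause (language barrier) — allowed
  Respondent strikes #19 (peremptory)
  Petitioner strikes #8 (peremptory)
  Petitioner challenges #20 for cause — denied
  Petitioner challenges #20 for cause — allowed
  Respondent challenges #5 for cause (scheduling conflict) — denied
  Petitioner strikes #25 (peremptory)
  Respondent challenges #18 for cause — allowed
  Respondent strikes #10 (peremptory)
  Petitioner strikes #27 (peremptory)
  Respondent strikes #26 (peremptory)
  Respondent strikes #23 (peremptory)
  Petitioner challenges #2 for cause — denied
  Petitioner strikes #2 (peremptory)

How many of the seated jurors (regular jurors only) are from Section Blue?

3

Removed: #2, #8, #9, #10, #11, #15, #18, #19, #20, #23, #25, #26, #27, #28, #29.
Seated jurors 1–7: #1, #3, #4, #5, #6, #7, #12 (alternates #13, #14, #16, #17 not counted).
Of those, in Section Blue: #3, #5, #6 → 3.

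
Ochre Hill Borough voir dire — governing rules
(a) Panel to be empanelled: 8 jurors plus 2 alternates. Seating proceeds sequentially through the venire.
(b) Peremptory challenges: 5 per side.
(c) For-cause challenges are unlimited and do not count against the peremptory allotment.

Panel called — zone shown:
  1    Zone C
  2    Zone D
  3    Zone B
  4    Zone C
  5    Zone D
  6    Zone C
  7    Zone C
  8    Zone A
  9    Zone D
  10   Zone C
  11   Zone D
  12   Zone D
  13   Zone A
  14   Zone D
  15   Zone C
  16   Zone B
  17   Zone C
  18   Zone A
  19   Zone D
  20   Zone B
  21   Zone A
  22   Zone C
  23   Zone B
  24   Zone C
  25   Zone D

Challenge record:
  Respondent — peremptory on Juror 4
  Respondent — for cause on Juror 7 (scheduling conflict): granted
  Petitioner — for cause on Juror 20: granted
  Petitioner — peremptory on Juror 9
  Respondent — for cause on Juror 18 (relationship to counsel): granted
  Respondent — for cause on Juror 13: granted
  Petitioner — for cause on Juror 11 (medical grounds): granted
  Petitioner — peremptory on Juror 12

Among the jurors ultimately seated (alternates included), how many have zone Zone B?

2

Removed: #4, #7, #9, #11, #12, #13, #18, #20.
Seated (10 incl. alternates): #1, #2, #3, #5, #6, #8, #10, #14, #15, #16.
Of those, in Zone B: #3, #16 → 2.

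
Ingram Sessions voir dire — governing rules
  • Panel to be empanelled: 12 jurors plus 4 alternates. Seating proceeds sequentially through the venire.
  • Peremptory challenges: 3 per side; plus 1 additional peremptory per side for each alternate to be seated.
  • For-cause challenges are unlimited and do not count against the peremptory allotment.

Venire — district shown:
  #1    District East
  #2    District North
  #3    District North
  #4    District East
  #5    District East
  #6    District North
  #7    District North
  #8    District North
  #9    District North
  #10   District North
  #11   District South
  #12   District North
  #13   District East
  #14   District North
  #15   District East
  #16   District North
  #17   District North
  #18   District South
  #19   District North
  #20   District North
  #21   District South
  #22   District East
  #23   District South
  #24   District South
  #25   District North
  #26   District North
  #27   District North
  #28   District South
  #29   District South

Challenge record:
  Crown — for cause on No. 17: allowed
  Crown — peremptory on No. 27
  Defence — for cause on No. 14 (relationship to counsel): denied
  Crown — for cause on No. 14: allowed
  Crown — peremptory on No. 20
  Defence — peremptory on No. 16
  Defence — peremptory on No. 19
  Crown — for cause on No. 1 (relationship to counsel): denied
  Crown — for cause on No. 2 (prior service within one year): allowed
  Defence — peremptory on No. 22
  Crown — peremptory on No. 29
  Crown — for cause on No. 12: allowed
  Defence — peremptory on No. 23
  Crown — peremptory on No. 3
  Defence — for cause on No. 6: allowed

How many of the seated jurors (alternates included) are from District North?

6

Removed: #2, #3, #6, #12, #14, #16, #17, #19, #20, #22, #23, #27, #29.
Seated (16 incl. alternates): #1, #4, #5, #7, #8, #9, #10, #11, #13, #15, #18, #21, #24, #25, #26, #28.
Of those, in District North: #7, #8, #9, #10, #25, #26 → 6.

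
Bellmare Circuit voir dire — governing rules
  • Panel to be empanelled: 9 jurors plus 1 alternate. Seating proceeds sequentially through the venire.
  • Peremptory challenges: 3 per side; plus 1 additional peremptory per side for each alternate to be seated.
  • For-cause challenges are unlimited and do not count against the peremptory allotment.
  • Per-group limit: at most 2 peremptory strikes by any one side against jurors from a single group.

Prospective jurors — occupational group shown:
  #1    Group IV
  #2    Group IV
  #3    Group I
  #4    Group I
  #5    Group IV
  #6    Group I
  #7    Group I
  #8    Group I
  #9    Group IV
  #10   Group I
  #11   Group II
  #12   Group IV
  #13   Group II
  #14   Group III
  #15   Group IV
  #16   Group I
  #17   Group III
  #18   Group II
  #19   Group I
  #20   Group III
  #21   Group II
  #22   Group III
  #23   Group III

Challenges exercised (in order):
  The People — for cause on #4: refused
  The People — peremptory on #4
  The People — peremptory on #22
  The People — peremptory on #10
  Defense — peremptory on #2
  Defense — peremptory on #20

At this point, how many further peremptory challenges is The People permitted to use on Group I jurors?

The People peremptories so far: #4, #22, #10 — 3 of 4 used, 1 left overall.
Against Group I: #4, #10 — 2 used; per-group cap 2 leaves 0.
Binding limit: min(1, 0) = 0.

0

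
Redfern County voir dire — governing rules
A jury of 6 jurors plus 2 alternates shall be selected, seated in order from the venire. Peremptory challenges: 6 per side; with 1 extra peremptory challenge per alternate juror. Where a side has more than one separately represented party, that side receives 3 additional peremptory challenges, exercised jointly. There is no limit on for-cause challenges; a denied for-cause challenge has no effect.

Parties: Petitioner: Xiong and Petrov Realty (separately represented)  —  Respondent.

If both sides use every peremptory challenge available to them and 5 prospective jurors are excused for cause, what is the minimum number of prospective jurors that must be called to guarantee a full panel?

32

Seats to fill: 6 + 2 alternates = 8.
Peremptories — Petitioner: 6 + 1×2 + 3 = 11; Respondent: 6 + 1×2 = 8; total 19.
For-cause removals: 5.
Minimum venire: 8 + 19 + 5 = 32.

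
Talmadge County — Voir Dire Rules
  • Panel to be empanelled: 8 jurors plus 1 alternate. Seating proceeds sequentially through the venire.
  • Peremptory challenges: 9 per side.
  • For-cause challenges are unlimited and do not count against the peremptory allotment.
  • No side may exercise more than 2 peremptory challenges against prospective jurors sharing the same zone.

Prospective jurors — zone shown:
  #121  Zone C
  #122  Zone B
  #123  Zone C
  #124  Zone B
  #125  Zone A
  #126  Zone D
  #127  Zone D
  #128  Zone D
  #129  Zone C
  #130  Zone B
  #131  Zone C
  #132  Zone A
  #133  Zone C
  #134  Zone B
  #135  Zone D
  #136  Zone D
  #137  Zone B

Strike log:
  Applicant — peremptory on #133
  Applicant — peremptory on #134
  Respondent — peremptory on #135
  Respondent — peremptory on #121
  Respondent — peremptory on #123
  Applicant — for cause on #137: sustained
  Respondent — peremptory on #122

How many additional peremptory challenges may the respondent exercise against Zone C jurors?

Respondent peremptories so far: #135, #121, #123, #122 — 4 of 9 used, 5 left overall.
Against Zone C: #121, #123 — 2 used; per-zone cap 2 leaves 0.
Binding limit: min(5, 0) = 0.

0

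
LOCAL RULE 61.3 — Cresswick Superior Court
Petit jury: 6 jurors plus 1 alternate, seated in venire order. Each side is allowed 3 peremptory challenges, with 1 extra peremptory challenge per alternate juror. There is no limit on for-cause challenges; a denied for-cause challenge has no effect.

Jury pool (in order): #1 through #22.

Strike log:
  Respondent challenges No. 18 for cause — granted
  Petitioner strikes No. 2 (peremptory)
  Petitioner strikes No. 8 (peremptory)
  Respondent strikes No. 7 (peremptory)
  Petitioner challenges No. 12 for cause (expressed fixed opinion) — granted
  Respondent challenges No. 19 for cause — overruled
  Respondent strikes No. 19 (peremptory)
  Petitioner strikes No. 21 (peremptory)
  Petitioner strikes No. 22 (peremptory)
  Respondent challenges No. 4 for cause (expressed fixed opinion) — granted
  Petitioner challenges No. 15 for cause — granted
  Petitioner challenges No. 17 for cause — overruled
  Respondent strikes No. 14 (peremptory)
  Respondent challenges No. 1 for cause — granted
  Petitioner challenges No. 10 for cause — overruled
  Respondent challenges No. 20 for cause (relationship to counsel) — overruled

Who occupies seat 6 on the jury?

Removed: #1, #2, #4, #7, #8, #12, #14, #15, #18, #19, #21, #22. (#10, #17, #20 stay — for-cause denied.)
Filling seats in venire order through position 6: #3, #5, #6, #9, #10, #11.
So seat 6 is #11.

11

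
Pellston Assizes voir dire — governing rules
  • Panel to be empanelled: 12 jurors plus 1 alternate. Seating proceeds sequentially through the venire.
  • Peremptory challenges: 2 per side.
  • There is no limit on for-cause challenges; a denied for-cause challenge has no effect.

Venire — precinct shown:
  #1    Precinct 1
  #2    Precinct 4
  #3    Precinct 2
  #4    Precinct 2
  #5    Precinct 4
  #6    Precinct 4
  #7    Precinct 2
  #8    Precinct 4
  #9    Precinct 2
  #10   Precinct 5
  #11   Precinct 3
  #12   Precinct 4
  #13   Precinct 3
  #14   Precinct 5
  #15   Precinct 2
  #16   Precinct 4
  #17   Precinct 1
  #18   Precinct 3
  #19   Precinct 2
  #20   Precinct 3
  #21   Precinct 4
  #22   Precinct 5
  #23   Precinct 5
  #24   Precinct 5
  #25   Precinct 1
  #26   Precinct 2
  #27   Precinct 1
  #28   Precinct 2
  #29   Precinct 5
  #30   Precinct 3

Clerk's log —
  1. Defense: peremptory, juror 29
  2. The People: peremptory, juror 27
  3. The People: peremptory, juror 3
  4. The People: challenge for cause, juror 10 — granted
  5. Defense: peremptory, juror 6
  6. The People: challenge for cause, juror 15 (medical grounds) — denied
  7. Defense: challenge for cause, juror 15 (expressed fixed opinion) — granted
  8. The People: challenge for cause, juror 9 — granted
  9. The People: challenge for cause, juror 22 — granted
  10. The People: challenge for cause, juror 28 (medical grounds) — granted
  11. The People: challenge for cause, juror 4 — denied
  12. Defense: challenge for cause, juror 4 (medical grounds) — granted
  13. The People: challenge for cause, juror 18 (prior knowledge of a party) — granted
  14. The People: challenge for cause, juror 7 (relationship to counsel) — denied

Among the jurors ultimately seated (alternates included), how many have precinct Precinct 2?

2

Removed: #3, #4, #6, #9, #10, #15, #18, #22, #27, #28, #29.
Seated (13 incl. alternates): #1, #2, #5, #7, #8, #11, #12, #13, #14, #16, #17, #19, #20.
Of those, in Precinct 2: #7, #19 → 2.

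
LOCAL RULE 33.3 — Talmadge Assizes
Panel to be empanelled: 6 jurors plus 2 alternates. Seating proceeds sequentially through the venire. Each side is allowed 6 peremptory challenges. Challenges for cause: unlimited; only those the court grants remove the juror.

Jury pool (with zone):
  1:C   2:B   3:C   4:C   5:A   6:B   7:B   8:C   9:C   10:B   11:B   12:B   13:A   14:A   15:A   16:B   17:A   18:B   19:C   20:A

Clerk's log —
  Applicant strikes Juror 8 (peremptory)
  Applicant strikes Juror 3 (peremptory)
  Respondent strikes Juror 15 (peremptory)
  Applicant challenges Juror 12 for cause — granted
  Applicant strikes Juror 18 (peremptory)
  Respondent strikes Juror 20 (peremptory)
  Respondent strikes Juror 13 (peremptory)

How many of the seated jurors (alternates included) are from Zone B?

Removed: #3, #8, #12, #13, #15, #18, #20.
Seated (8 incl. alternates): #1, #2, #4, #5, #6, #7, #9, #10.
Of those, in Zone B: #2, #6, #7, #10 → 4.

4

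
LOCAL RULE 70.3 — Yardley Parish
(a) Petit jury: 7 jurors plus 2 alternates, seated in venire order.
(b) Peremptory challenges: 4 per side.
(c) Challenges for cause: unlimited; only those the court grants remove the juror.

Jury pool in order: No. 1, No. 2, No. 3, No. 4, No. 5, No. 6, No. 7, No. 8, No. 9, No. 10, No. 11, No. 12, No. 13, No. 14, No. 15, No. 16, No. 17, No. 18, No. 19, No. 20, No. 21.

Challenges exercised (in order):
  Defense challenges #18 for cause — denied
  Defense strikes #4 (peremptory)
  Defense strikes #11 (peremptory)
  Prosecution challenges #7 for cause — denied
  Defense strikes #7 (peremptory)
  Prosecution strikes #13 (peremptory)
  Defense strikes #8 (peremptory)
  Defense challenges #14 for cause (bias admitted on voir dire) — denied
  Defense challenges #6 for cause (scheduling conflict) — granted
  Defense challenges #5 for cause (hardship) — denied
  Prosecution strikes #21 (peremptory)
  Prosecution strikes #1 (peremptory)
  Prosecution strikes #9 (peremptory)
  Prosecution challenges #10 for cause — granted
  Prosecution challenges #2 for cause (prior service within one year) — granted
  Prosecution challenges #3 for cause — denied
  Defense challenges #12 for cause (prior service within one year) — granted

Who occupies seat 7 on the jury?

Removed: #1, #2, #4, #6, #7, #8, #9, #10, #11, #12, #13, #21. (#3, #5, #14, #18 stay — for-cause denied.)
Filling seats in venire order through position 7: #3, #5, #14, #15, #16, #17, #18.
So seat 7 is #18.

18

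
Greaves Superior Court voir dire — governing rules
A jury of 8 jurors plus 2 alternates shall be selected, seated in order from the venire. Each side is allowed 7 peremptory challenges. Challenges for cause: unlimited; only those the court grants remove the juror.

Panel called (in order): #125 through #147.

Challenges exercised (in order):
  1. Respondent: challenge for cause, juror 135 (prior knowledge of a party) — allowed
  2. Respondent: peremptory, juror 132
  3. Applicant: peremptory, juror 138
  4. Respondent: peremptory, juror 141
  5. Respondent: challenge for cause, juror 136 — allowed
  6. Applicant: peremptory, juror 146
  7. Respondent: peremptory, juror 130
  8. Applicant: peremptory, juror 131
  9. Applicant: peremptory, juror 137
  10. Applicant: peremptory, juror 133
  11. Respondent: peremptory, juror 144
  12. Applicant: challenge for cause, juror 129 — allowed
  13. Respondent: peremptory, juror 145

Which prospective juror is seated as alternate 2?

147

Removed: #129, #130, #131, #132, #133, #135, #136, #137, #138, #141, #144, #145, #146.
Filling seats in venire order through position 10: #125, #126, #127, #128, #134, #139, #140, #142, #143, #147.
So alternate 2 is #147.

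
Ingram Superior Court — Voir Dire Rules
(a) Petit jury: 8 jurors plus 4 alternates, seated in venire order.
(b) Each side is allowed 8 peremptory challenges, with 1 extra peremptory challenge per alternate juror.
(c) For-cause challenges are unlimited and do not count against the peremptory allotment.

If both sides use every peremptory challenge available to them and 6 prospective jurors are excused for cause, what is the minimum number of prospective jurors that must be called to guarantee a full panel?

Seats to fill: 8 + 4 alternates = 12.
Peremptories: 8 + 1×4 = 12 per side × 2 sides = 24.
For-cause removals: 6.
Minimum venire: 12 + 24 + 6 = 42.

42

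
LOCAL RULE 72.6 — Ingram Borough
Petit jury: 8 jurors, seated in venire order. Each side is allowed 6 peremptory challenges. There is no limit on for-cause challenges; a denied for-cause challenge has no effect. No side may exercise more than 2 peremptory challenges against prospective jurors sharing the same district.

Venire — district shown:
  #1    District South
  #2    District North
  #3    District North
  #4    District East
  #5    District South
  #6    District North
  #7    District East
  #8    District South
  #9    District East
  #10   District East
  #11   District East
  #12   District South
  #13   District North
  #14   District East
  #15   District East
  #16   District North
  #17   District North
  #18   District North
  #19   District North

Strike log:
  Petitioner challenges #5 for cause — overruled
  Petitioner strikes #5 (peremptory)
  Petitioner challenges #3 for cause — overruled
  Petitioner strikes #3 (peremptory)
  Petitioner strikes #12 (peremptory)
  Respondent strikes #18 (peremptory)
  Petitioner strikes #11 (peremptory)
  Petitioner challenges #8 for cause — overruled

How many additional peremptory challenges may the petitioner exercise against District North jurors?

1

Petitioner peremptories so far: #5, #3, #12, #11 — 4 of 6 used, 2 left overall.
Against District North: #3 — 1 used; per-district cap 2 leaves 1.
Binding limit: min(2, 1) = 1.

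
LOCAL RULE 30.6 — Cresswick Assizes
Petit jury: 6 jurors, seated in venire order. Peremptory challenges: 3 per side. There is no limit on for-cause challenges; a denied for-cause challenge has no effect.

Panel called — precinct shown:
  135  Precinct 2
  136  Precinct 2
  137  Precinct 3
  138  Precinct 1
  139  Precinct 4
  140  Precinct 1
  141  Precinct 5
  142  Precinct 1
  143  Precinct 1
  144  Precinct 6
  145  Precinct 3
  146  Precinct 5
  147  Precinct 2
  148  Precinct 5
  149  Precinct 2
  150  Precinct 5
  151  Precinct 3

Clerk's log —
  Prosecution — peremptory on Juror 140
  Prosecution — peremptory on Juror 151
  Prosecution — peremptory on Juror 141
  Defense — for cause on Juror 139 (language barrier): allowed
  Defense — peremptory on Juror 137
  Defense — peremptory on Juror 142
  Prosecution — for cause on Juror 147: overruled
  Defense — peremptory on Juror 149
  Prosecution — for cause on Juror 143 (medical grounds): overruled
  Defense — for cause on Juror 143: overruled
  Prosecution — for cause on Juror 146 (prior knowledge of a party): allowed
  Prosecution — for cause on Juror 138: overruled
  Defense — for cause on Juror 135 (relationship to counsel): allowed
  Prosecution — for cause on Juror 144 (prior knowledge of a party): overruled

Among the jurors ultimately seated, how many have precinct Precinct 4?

0

Removed: #135, #137, #139, #140, #141, #142, #146, #149, #151.
Seated jurors 1–6: #136, #138, #143, #144, #145, #147.
None of those are in Precinct 4 → 0.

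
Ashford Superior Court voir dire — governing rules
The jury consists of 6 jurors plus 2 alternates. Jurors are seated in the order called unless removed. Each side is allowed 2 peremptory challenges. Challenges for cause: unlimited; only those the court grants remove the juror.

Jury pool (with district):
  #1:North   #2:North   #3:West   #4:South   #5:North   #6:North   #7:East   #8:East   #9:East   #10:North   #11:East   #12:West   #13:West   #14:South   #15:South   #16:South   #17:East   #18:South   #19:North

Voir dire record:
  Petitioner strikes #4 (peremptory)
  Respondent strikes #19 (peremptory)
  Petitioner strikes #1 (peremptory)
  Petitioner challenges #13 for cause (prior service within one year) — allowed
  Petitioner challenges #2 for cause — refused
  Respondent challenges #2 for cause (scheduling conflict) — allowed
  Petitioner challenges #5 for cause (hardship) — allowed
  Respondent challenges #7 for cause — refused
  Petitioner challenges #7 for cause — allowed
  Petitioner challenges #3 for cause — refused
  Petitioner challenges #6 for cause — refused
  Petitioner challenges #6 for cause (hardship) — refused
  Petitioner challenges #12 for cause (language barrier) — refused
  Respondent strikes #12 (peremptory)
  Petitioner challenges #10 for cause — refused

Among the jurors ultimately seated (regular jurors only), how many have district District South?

0

Removed: #1, #2, #4, #5, #7, #12, #13, #19.
Seated jurors 1–6: #3, #6, #8, #9, #10, #11 (alternates #14, #15 not counted).
None of those are in District South → 0.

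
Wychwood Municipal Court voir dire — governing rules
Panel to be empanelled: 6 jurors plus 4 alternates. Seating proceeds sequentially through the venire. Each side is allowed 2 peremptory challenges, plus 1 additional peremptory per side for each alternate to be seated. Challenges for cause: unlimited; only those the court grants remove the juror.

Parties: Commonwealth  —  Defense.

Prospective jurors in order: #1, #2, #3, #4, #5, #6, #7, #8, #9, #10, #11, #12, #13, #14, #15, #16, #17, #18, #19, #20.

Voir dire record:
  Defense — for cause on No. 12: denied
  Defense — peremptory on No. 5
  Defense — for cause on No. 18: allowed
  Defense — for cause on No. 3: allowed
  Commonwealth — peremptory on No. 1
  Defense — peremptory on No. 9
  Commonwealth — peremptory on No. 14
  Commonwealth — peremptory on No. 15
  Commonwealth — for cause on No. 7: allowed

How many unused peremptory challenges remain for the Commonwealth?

Commonwealth allotment: 2 base + 1 × 4 alternates = 6.
Commonwealth peremptories used: #1, #14, #15 — 3 (the for-cause on #7 doesn't count).
Remaining: 6 − 3 = 3.

3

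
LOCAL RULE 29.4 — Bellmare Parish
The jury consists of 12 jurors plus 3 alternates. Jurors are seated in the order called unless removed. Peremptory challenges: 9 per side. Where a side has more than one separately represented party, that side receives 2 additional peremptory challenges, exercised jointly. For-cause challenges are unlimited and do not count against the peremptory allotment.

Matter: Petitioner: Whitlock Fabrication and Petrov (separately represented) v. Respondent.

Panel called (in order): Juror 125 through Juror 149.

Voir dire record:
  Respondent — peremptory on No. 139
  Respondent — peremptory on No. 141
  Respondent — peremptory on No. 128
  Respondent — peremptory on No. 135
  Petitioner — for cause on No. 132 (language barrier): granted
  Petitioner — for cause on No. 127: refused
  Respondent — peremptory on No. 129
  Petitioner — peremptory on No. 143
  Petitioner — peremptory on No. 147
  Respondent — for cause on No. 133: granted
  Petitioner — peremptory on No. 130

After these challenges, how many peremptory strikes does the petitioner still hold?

8

Petitioner allotment: 9 base + 2 multi-party = 11.
Petitioner peremptories used: #143, #147, #130 — 3 (for-cause on #132, #127 don't count).
Remaining: 11 − 3 = 8.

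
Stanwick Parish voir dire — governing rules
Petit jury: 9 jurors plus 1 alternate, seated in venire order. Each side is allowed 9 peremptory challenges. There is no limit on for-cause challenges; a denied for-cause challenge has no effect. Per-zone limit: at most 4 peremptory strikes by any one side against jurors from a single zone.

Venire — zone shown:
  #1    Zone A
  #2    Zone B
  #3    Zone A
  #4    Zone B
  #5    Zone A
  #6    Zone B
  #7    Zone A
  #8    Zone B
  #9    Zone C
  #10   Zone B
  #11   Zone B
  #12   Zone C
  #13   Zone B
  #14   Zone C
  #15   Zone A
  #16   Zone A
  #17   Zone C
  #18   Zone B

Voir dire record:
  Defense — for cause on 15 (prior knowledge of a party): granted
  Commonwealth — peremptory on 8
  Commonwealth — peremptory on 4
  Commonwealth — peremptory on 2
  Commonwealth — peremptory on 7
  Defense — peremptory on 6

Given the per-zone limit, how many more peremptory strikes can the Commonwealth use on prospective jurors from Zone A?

3

Commonwealth peremptories so far: #8, #4, #2, #7 — 4 of 9 used, 5 left overall.
Against Zone A: #7 — 1 used; per-zone cap 4 leaves 3.
Binding limit: min(5, 3) = 3.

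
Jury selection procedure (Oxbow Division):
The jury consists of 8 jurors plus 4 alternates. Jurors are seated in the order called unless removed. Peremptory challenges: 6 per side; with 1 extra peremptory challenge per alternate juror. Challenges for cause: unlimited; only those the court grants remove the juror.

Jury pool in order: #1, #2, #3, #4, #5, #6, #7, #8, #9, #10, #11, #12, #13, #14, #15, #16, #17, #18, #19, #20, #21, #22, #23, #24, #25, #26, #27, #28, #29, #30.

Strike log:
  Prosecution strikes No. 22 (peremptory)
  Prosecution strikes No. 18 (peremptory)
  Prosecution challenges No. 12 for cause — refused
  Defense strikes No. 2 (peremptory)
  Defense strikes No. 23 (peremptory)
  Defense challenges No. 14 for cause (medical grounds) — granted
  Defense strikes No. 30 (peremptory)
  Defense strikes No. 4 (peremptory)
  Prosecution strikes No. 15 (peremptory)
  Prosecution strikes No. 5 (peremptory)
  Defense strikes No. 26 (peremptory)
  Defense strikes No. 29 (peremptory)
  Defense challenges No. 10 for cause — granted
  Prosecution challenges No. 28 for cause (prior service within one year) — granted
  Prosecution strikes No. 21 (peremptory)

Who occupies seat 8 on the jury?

12

Removed: #2, #4, #5, #10, #14, #15, #18, #21, #22, #23, #26, #28, #29, #30. (#12 stays — for-cause denied.)
Filling seats in venire order through position 8: #1, #3, #6, #7, #8, #9, #11, #12.
So seat 8 is #12.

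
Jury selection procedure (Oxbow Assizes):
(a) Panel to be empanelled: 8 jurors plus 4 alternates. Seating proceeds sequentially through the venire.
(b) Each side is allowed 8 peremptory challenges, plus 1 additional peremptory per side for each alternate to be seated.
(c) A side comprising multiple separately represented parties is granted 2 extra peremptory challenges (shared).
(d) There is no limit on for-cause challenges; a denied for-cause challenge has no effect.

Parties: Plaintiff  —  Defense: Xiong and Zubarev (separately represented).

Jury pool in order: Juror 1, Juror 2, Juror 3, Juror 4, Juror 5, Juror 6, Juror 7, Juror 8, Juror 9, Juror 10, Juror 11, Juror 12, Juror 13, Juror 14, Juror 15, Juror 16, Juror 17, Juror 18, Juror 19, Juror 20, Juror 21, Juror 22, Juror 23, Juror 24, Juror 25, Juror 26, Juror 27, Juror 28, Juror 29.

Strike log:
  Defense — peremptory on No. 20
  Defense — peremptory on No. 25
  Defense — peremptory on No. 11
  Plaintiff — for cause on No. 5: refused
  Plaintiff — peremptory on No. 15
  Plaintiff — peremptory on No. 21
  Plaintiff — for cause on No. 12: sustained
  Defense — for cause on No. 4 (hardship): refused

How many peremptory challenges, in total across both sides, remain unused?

21

Plaintiff allotment: 8 base + 1 × 4 alternates = 12. Defense allotment: 8 base + 1 × 4 alternates + 2 multi-party = 14.
Plaintiff peremptories used: #15, #21 — 2 (for-cause on #5, #12 don't count).
Defense peremptories used: #20, #25, #11 — 3 (the for-cause on #4 doesn't count).
Remaining: (12 − 2) + (14 − 3) = 21.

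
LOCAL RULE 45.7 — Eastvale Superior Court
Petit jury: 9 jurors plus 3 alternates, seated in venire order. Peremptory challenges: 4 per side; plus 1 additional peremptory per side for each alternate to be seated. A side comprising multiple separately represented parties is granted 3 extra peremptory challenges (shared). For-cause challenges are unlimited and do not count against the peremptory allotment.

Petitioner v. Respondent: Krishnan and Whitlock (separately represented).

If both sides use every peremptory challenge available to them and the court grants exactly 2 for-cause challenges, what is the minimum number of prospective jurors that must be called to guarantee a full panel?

31

Seats to fill: 9 + 3 alternates = 12.
Peremptories — Petitioner: 4 + 1×3 = 7; Respondent: 4 + 1×3 + 3 = 10; total 17.
For-cause removals: 2.
Minimum venire: 12 + 17 + 2 = 31.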